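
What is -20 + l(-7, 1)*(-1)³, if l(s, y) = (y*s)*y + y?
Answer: -14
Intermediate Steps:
l(s, y) = y + s*y² (l(s, y) = (s*y)*y + y = s*y² + y = y + s*y²)
-20 + l(-7, 1)*(-1)³ = -20 + (1*(1 - 7*1))*(-1)³ = -20 + (1*(1 - 7))*(-1) = -20 + (1*(-6))*(-1) = -20 - 6*(-1) = -20 + 6 = -14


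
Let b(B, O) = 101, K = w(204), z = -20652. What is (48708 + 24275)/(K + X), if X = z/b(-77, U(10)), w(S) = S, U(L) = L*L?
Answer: -7371283/48 ≈ -1.5357e+5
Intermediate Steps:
U(L) = L²
K = 204
X = -20652/101 ≈ -204.48
(48708 + 24275)/(K + X) = (48708 + 24275)/(204 - 20652/101) = 72983/(-48/101) = 72983*(-101/48) = -7371283/48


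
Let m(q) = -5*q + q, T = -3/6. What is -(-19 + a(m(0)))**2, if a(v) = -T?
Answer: -1369/4 ≈ -342.25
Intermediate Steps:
T = -1/2 (T = -3*1/6 = -1/2 ≈ -0.50000)
m(q) = -4*q
a(v) = 1/2 (a(v) = -1*(-1/2) = 1/2)
-(-19 + a(m(0)))**2 = -(-19 + 1/2)**2 = -(-37/2)**2 = -1*1369/4 = -1369/4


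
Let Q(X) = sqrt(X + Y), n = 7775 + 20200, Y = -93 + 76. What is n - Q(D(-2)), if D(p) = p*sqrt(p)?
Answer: 27975 - sqrt(-17 - 2*I*sqrt(2)) ≈ 27975.0 + 4.1373*I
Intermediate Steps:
Y = -17
D(p) = p**(3/2)
n = 27975
Q(X) = sqrt(-17 + X) (Q(X) = sqrt(X - 17) = sqrt(-17 + X))
n - Q(D(-2)) = 27975 - sqrt(-17 + (-2)**(3/2)) = 27975 - sqrt(-17 - 2*I*sqrt(2))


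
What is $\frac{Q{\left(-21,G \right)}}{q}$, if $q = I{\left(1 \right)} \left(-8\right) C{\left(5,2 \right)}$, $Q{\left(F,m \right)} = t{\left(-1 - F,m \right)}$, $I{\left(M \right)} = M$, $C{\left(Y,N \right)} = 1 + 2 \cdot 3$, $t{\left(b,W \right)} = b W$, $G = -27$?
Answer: $\frac{135}{14} \approx 9.6429$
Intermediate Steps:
$t{\left(b,W \right)} = W b$
$C{\left(Y,N \right)} = 7$ ($C{\left(Y,N \right)} = 1 + 6 = 7$)
$Q{\left(F,m \right)} = m \left(-1 - F\right)$
$q = -56$ ($q = 1 \left(-8\right) 7 = \left(-8\right) 7 = -56$)
$\frac{Q{\left(-21,G \right)}}{q} = \frac{\left(-1\right) \left(-27\right) \left(1 - 21\right)}{-56} = \left(-1\right) \left(-27\right) \left(-20\right) \left(- \frac{1}{56}\right) = \left(-540\right) \left(- \frac{1}{56}\right) = \frac{135}{14}$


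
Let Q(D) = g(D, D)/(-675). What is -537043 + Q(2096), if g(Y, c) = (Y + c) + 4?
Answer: -362508221/675 ≈ -5.3705e+5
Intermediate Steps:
g(Y, c) = 4 + Y + c
Q(D) = -4/675 - 2*D/675 (Q(D) = (4 + D + D)/(-675) = (4 + 2*D)*(-1/675) = -4/675 - 2*D/675)
-537043 + Q(2096) = -537043 + (-4/675 - 2/675*2096) = -537043 + (-4/675 - 4192/675) = -537043 - 4196/675 = -362508221/675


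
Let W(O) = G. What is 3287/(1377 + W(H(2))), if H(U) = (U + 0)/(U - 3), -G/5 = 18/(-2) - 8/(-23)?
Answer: 75601/32666 ≈ 2.3144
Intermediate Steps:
G = 995/23 (G = -5*(18/(-2) - 8/(-23)) = -5*(18*(-½) - 8*(-1/23)) = -5*(-9 + 8/23) = -5*(-199/23) = 995/23 ≈ 43.261)
H(U) = U/(-3 + U)
W(O) = 995/23
3287/(1377 + W(H(2))) = 3287/(1377 + 995/23) = 3287/(32666/23) = 3287*(23/32666) = 75601/32666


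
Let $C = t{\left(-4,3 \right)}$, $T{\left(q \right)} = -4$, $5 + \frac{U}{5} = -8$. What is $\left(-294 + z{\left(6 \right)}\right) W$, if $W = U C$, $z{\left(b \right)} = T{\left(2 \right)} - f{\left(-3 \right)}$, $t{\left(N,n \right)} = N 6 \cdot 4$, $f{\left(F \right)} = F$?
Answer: $-1840800$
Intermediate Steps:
$U = -65$ ($U = -25 + 5 \left(-8\right) = -25 - 40 = -65$)
$t{\left(N,n \right)} = 24 N$ ($t{\left(N,n \right)} = 6 N 4 = 24 N$)
$C = -96$ ($C = 24 \left(-4\right) = -96$)
$z{\left(b \right)} = -1$ ($z{\left(b \right)} = -4 - -3 = -4 + 3 = -1$)
$W = 6240$ ($W = \left(-65\right) \left(-96\right) = 6240$)
$\left(-294 + z{\left(6 \right)}\right) W = \left(-294 - 1\right) 6240 = \left(-295\right) 6240 = -1840800$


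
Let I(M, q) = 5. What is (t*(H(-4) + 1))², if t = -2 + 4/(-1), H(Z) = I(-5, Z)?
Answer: 1296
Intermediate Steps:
H(Z) = 5
t = -6 (t = -2 + 4*(-1) = -2 - 4 = -6)
(t*(H(-4) + 1))² = (-6*(5 + 1))² = (-6*6)² = (-36)² = 1296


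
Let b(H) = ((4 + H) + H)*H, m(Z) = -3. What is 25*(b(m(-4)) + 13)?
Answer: 475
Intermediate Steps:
b(H) = H*(4 + 2*H) (b(H) = (4 + 2*H)*H = H*(4 + 2*H))
25*(b(m(-4)) + 13) = 25*(2*(-3)*(2 - 3) + 13) = 25*(2*(-3)*(-1) + 13) = 25*(6 + 13) = 25*19 = 475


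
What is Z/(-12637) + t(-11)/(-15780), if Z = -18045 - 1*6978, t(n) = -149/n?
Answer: 4341609427/2193530460 ≈ 1.9793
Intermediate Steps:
Z = -25023 (Z = -18045 - 6978 = -25023)
Z/(-12637) + t(-11)/(-15780) = -25023/(-12637) - 149/(-11)/(-15780) = -25023*(-1/12637) - 149*(-1/11)*(-1/15780) = 25023/12637 + (149/11)*(-1/15780) = 25023/12637 - 149/173580 = 4341609427/2193530460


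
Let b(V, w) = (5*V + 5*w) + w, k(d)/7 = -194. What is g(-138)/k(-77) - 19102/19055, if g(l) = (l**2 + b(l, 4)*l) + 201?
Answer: -306280133/3696670 ≈ -82.853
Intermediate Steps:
k(d) = -1358 (k(d) = 7*(-194) = -1358)
b(V, w) = 5*V + 6*w
g(l) = 201 + l**2 + l*(24 + 5*l) (g(l) = (l**2 + (5*l + 6*4)*l) + 201 = (l**2 + (5*l + 24)*l) + 201 = (l**2 + (24 + 5*l)*l) + 201 = (l**2 + l*(24 + 5*l)) + 201 = 201 + l**2 + l*(24 + 5*l))
g(-138)/k(-77) - 19102/19055 = (201 + 6*(-138)**2 + 24*(-138))/(-1358) - 19102/19055 = (201 + 6*19044 - 3312)*(-1/1358) - 19102*1/19055 = (201 + 114264 - 3312)*(-1/1358) - 19102/19055 = 111153*(-1/1358) - 19102/19055 = -15879/194 - 19102/19055 = -306280133/3696670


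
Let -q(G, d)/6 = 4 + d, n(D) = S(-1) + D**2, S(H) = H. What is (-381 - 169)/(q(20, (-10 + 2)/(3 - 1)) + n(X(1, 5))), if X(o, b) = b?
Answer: -275/12 ≈ -22.917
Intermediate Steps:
n(D) = -1 + D**2
q(G, d) = -24 - 6*d (q(G, d) = -6*(4 + d) = -24 - 6*d)
(-381 - 169)/(q(20, (-10 + 2)/(3 - 1)) + n(X(1, 5))) = (-381 - 169)/((-24 - 6*(-10 + 2)/(3 - 1)) + (-1 + 5**2)) = -550/((-24 - (-48)/2) + (-1 + 25)) = -550/((-24 - (-48)/2) + 24) = -550/((-24 - 6*(-4)) + 24) = -550/((-24 + 24) + 24) = -550/(0 + 24) = -550/24 = -550*1/24 = -275/12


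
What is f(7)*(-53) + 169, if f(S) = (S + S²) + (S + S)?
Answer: -3541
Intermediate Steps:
f(S) = S² + 3*S (f(S) = (S + S²) + 2*S = S² + 3*S)
f(7)*(-53) + 169 = (7*(3 + 7))*(-53) + 169 = (7*10)*(-53) + 169 = 70*(-53) + 169 = -3710 + 169 = -3541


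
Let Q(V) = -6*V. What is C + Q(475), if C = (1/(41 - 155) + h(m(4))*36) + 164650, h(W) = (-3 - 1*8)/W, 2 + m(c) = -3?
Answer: 92271139/570 ≈ 1.6188e+5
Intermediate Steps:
m(c) = -5 (m(c) = -2 - 3 = -5)
h(W) = -11/W (h(W) = (-3 - 8)/W = -11/W)
C = 93895639/570 (C = (1/(41 - 155) - 11/(-5)*36) + 164650 = (1/(-114) - 11*(-1/5)*36) + 164650 = (-1/114 + (11/5)*36) + 164650 = (-1/114 + 396/5) + 164650 = 45139/570 + 164650 = 93895639/570 ≈ 1.6473e+5)
C + Q(475) = 93895639/570 - 6*475 = 93895639/570 - 2850 = 92271139/570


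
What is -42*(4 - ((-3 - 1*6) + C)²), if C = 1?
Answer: 2520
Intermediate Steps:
-42*(4 - ((-3 - 1*6) + C)²) = -42*(4 - ((-3 - 1*6) + 1)²) = -42*(4 - ((-3 - 6) + 1)²) = -42*(4 - (-9 + 1)²) = -42*(4 - 1*(-8)²) = -42*(4 - 1*64) = -42*(4 - 64) = -42*(-60) = 2520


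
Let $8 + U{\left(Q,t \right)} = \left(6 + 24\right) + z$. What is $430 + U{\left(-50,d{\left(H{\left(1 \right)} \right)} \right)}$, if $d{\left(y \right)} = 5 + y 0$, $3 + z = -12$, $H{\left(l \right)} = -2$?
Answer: $437$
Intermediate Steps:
$z = -15$ ($z = -3 - 12 = -15$)
$d{\left(y \right)} = 5$ ($d{\left(y \right)} = 5 + 0 = 5$)
$U{\left(Q,t \right)} = 7$ ($U{\left(Q,t \right)} = -8 + \left(\left(6 + 24\right) - 15\right) = -8 + \left(30 - 15\right) = -8 + 15 = 7$)
$430 + U{\left(-50,d{\left(H{\left(1 \right)} \right)} \right)} = 430 + 7 = 437$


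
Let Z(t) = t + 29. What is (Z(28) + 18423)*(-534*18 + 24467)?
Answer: 274520400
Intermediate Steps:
Z(t) = 29 + t
(Z(28) + 18423)*(-534*18 + 24467) = ((29 + 28) + 18423)*(-534*18 + 24467) = (57 + 18423)*(-9612 + 24467) = 18480*14855 = 274520400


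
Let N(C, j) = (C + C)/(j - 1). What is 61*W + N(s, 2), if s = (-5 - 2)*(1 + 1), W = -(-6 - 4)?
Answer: 582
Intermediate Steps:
W = 10 (W = -1*(-10) = 10)
s = -14 (s = -7*2 = -14)
N(C, j) = 2*C/(-1 + j) (N(C, j) = (2*C)/(-1 + j) = 2*C/(-1 + j))
61*W + N(s, 2) = 61*10 + 2*(-14)/(-1 + 2) = 610 + 2*(-14)/1 = 610 + 2*(-14)*1 = 610 - 28 = 582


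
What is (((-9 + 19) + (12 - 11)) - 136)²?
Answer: 15625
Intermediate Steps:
(((-9 + 19) + (12 - 11)) - 136)² = ((10 + 1) - 136)² = (11 - 136)² = (-125)² = 15625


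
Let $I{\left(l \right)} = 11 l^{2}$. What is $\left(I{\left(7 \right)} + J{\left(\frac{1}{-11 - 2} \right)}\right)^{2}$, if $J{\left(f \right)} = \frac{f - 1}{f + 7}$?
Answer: $\frac{587965504}{2025} \approx 2.9035 \cdot 10^{5}$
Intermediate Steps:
$J{\left(f \right)} = \frac{-1 + f}{7 + f}$
$\left(I{\left(7 \right)} + J{\left(\frac{1}{-11 - 2} \right)}\right)^{2} = \left(11 \cdot 7^{2} + \frac{-1 + \frac{1}{-11 - 2}}{7 + \frac{1}{-11 - 2}}\right)^{2} = \left(11 \cdot 49 + \frac{-1 + \frac{1}{-13}}{7 + \frac{1}{-13}}\right)^{2} = \left(539 + \frac{-1 - \frac{1}{13}}{7 - \frac{1}{13}}\right)^{2} = \left(539 + \frac{1}{\frac{90}{13}} \left(- \frac{14}{13}\right)\right)^{2} = \left(539 + \frac{13}{90} \left(- \frac{14}{13}\right)\right)^{2} = \left(539 - \frac{7}{45}\right)^{2} = \left(\frac{24248}{45}\right)^{2} = \frac{587965504}{2025}$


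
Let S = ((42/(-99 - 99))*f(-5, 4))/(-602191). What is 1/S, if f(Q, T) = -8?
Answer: -19872303/56 ≈ -3.5486e+5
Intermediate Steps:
S = -56/19872303 (S = ((42/(-99 - 99))*(-8))/(-602191) = ((42/(-198))*(-8))*(-1/602191) = (-1/198*42*(-8))*(-1/602191) = -7/33*(-8)*(-1/602191) = (56/33)*(-1/602191) = -56/19872303 ≈ -2.8180e-6)
1/S = 1/(-56/19872303) = -19872303/56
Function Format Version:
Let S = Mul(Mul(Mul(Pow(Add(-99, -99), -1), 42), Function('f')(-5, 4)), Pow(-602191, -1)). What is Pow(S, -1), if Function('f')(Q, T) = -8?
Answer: Rational(-19872303, 56) ≈ -3.5486e+5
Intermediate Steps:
S = Rational(-56, 19872303) (S = Mul(Mul(Mul(Pow(Add(-99, -99), -1), 42), -8), Pow(-602191, -1)) = Mul(Mul(Mul(Pow(-198, -1), 42), -8), Rational(-1, 602191)) = Mul(Mul(Mul(Rational(-1, 198), 42), -8), Rational(-1, 602191)) = Mul(Mul(Rational(-7, 33), -8), Rational(-1, 602191)) = Mul(Rational(56, 33), Rational(-1, 602191)) = Rational(-56, 19872303) ≈ -2.8180e-6)
Pow(S, -1) = Pow(Rational(-56, 19872303), -1) = Rational(-19872303, 56)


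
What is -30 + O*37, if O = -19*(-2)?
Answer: 1376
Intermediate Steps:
O = 38
-30 + O*37 = -30 + 38*37 = -30 + 1406 = 1376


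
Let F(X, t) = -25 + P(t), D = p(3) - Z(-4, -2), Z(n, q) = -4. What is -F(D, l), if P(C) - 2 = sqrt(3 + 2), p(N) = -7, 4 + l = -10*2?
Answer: 23 - sqrt(5) ≈ 20.764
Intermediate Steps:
l = -24 (l = -4 - 10*2 = -4 - 20 = -24)
P(C) = 2 + sqrt(5) (P(C) = 2 + sqrt(3 + 2) = 2 + sqrt(5))
D = -3 (D = -7 - 1*(-4) = -7 + 4 = -3)
F(X, t) = -23 + sqrt(5) (F(X, t) = -25 + (2 + sqrt(5)) = -23 + sqrt(5))
-F(D, l) = -(-23 + sqrt(5)) = 23 - sqrt(5)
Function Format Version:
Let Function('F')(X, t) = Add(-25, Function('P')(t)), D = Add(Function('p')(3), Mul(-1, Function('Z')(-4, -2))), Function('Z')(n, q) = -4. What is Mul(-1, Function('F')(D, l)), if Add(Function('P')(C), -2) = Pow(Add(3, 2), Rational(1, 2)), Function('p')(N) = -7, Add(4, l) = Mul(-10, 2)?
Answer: Add(23, Mul(-1, Pow(5, Rational(1, 2)))) ≈ 20.764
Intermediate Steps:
l = -24 (l = Add(-4, Mul(-10, 2)) = Add(-4, -20) = -24)
Function('P')(C) = Add(2, Pow(5, Rational(1, 2))) (Function('P')(C) = Add(2, Pow(Add(3, 2), Rational(1, 2))) = Add(2, Pow(5, Rational(1, 2))))
D = -3 (D = Add(-7, Mul(-1, -4)) = Add(-7, 4) = -3)
Function('F')(X, t) = Add(-23, Pow(5, Rational(1, 2))) (Function('F')(X, t) = Add(-25, Add(2, Pow(5, Rational(1, 2)))) = Add(-23, Pow(5, Rational(1, 2))))
Mul(-1, Function('F')(D, l)) = Mul(-1, Add(-23, Pow(5, Rational(1, 2)))) = Add(23, Mul(-1, Pow(5, Rational(1, 2))))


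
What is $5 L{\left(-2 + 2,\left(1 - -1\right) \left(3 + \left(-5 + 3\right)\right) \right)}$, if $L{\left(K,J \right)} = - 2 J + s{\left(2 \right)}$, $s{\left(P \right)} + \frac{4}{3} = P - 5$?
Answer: $- \frac{125}{3} \approx -41.667$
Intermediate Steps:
$s{\left(P \right)} = - \frac{19}{3} + P$ ($s{\left(P \right)} = - \frac{4}{3} + \left(P - 5\right) = - \frac{4}{3} + \left(-5 + P\right) = - \frac{19}{3} + P$)
$L{\left(K,J \right)} = - \frac{13}{3} - 2 J$ ($L{\left(K,J \right)} = - 2 J + \left(- \frac{19}{3} + 2\right) = - 2 J - \frac{13}{3} = - \frac{13}{3} - 2 J$)
$5 L{\left(-2 + 2,\left(1 - -1\right) \left(3 + \left(-5 + 3\right)\right) \right)} = 5 \left(- \frac{13}{3} - 2 \left(1 - -1\right) \left(3 + \left(-5 + 3\right)\right)\right) = 5 \left(- \frac{13}{3} - 2 \left(1 + 1\right) \left(3 - 2\right)\right) = 5 \left(- \frac{13}{3} - 2 \cdot 2 \cdot 1\right) = 5 \left(- \frac{13}{3} - 4\right) = 5 \left(- \frac{25}{3}\right) = - \frac{125}{3}$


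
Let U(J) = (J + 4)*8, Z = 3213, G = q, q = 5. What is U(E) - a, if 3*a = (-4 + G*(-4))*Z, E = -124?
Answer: 24744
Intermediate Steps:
G = 5
U(J) = 32 + 8*J (U(J) = (4 + J)*8 = 32 + 8*J)
a = -25704 (a = ((-4 + 5*(-4))*3213)/3 = ((-4 - 20)*3213)/3 = (-24*3213)/3 = (1/3)*(-77112) = -25704)
U(E) - a = (32 + 8*(-124)) - 1*(-25704) = (32 - 992) + 25704 = -960 + 25704 = 24744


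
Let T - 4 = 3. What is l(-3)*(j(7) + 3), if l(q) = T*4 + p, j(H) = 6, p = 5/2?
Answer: 549/2 ≈ 274.50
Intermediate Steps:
T = 7 (T = 4 + 3 = 7)
p = 5/2 (p = 5*(½) = 5/2 ≈ 2.5000)
l(q) = 61/2 (l(q) = 7*4 + 5/2 = 28 + 5/2 = 61/2)
l(-3)*(j(7) + 3) = 61*(6 + 3)/2 = (61/2)*9 = 549/2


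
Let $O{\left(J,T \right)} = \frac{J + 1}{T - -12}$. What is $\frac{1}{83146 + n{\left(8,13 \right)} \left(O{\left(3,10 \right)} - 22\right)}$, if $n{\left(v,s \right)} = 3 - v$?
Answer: $\frac{11}{915806} \approx 1.2011 \cdot 10^{-5}$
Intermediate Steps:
$O{\left(J,T \right)} = \frac{1 + J}{12 + T}$ ($O{\left(J,T \right)} = \frac{1 + J}{T + 12} = \frac{1 + J}{12 + T}$)
$\frac{1}{83146 + n{\left(8,13 \right)} \left(O{\left(3,10 \right)} - 22\right)} = \frac{1}{83146 + \left(3 - 8\right) \left(\frac{1 + 3}{12 + 10} - 22\right)} = \frac{1}{83146 + \left(3 - 8\right) \left(\frac{1}{22} \cdot 4 - 22\right)} = \frac{1}{83146 - 5 \left(\frac{1}{22} \cdot 4 - 22\right)} = \frac{1}{83146 - 5 \left(\frac{2}{11} - 22\right)} = \frac{1}{83146 - - \frac{1200}{11}} = \frac{1}{83146 + \frac{1200}{11}} = \frac{1}{\frac{915806}{11}} = \frac{11}{915806}$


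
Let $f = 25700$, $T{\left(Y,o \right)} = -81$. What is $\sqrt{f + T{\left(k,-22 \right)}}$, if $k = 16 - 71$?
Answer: $\sqrt{25619} \approx 160.06$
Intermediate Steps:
$k = -55$ ($k = 16 - 71 = -55$)
$\sqrt{f + T{\left(k,-22 \right)}} = \sqrt{25700 - 81} = \sqrt{25619}$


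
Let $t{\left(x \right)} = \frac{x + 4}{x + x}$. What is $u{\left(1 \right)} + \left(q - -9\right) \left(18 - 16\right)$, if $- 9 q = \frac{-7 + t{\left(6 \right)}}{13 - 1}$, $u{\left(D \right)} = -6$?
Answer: $\frac{3925}{324} \approx 12.114$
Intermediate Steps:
$t{\left(x \right)} = \frac{4 + x}{2 x}$
$q = \frac{37}{648}$ ($q = - \frac{\left(-7 + \frac{4 + 6}{2 \cdot 6}\right) \frac{1}{13 - 1}}{9} = - \frac{\left(-7 + \frac{1}{2} \cdot \frac{1}{6} \cdot 10\right) \frac{1}{12}}{9} = - \frac{\left(-7 + \frac{5}{6}\right) \frac{1}{12}}{9} = - \frac{\left(- \frac{37}{6}\right) \frac{1}{12}}{9} = \left(- \frac{1}{9}\right) \left(- \frac{37}{72}\right) = \frac{37}{648} \approx 0.057099$)
$u{\left(1 \right)} + \left(q - -9\right) \left(18 - 16\right) = -6 + \left(\frac{37}{648} - -9\right) \left(18 - 16\right) = -6 + \left(\frac{37}{648} + 9\right) 2 = -6 + \frac{5869}{648} \cdot 2 = -6 + \frac{5869}{324} = \frac{3925}{324}$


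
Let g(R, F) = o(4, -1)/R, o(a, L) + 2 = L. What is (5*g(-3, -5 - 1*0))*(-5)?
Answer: -25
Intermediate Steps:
o(a, L) = -2 + L
g(R, F) = -3/R (g(R, F) = (-2 - 1)/R = -3/R)
(5*g(-3, -5 - 1*0))*(-5) = (5*(-3/(-3)))*(-5) = (5*(-3*(-⅓)))*(-5) = (5*1)*(-5) = 5*(-5) = -25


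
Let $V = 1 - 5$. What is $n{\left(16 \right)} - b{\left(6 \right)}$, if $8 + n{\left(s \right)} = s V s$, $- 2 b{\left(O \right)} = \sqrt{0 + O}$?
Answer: $-1032 + \frac{\sqrt{6}}{2} \approx -1030.8$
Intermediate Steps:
$V = -4$
$b{\left(O \right)} = - \frac{\sqrt{O}}{2}$ ($b{\left(O \right)} = - \frac{\sqrt{0 + O}}{2} = - \frac{\sqrt{O}}{2}$)
$n{\left(s \right)} = -8 - 4 s^{2}$ ($n{\left(s \right)} = -8 + s \left(-4\right) s = -8 + - 4 s s = -8 - 4 s^{2}$)
$n{\left(16 \right)} - b{\left(6 \right)} = \left(-8 - 4 \cdot 16^{2}\right) - - \frac{\sqrt{6}}{2} = \left(-8 - 1024\right) + \frac{\sqrt{6}}{2} = -1032 + \frac{\sqrt{6}}{2}$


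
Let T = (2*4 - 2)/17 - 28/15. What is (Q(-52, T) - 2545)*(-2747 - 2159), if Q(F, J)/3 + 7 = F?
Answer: 13354132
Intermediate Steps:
T = -386/255 (T = (8 - 2)*(1/17) - 28*1/15 = 6*(1/17) - 28/15 = 6/17 - 28/15 = -386/255 ≈ -1.5137)
Q(F, J) = -21 + 3*F
(Q(-52, T) - 2545)*(-2747 - 2159) = ((-21 + 3*(-52)) - 2545)*(-2747 - 2159) = ((-21 - 156) - 2545)*(-4906) = (-177 - 2545)*(-4906) = -2722*(-4906) = 13354132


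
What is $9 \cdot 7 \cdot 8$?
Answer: $504$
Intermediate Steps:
$9 \cdot 7 \cdot 8 = 63 \cdot 8 = 504$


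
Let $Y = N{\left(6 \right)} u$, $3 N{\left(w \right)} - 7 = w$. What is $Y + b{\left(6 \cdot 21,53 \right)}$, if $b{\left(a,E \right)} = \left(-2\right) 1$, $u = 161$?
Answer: $\frac{2087}{3} \approx 695.67$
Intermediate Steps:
$N{\left(w \right)} = \frac{7}{3} + \frac{w}{3}$
$b{\left(a,E \right)} = -2$
$Y = \frac{2093}{3}$ ($Y = \left(\frac{7}{3} + \frac{1}{3} \cdot 6\right) 161 = \left(\frac{7}{3} + 2\right) 161 = \frac{13}{3} \cdot 161 = \frac{2093}{3} \approx 697.67$)
$Y + b{\left(6 \cdot 21,53 \right)} = \frac{2093}{3} - 2 = \frac{2087}{3}$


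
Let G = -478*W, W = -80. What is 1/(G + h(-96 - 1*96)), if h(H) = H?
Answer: 1/38048 ≈ 2.6283e-5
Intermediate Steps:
G = 38240 (G = -478*(-80) = 38240)
1/(G + h(-96 - 1*96)) = 1/(38240 + (-96 - 1*96)) = 1/(38240 + (-96 - 96)) = 1/(38240 - 192) = 1/38048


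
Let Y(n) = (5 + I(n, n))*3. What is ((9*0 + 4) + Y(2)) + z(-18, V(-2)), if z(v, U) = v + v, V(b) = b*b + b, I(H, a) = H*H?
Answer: -5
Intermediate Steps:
I(H, a) = H**2
Y(n) = 15 + 3*n**2 (Y(n) = (5 + n**2)*3 = 15 + 3*n**2)
V(b) = b + b**2 (V(b) = b**2 + b = b + b**2)
z(v, U) = 2*v
((9*0 + 4) + Y(2)) + z(-18, V(-2)) = ((9*0 + 4) + (15 + 3*2**2)) + 2*(-18) = ((0 + 4) + (15 + 3*4)) - 36 = (4 + (15 + 12)) - 36 = (4 + 27) - 36 = 31 - 36 = -5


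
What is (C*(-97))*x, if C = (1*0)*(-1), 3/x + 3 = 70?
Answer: 0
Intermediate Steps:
x = 3/67 (x = 3/(-3 + 70) = 3/67 ≈ 0.044776)
C = 0 (C = 0*(-1) = 0)
(C*(-97))*x = (0*(-97))*(3/67) = 0*(3/67) = 0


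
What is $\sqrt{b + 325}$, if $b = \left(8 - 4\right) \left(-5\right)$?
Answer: $\sqrt{305} \approx 17.464$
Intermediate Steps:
$b = -20$ ($b = \left(8 - 4\right) \left(-5\right) = 4 \left(-5\right) = -20$)
$\sqrt{b + 325} = \sqrt{-20 + 325} = \sqrt{305}$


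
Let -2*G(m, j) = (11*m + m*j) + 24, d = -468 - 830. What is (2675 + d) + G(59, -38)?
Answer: 4323/2 ≈ 2161.5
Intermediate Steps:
d = -1298
G(m, j) = -12 - 11*m/2 - j*m/2 (G(m, j) = -((11*m + m*j) + 24)/2 = -((11*m + j*m) + 24)/2 = -(24 + 11*m + j*m)/2 = -12 - 11*m/2 - j*m/2)
(2675 + d) + G(59, -38) = (2675 - 1298) + (-12 - 11/2*59 - ½*(-38)*59) = 1377 + (-12 - 649/2 + 1121) = 1377 + 1569/2 = 4323/2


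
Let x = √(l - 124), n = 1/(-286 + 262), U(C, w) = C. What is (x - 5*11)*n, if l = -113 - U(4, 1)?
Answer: 55/24 - I*√241/24 ≈ 2.2917 - 0.64684*I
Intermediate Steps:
n = -1/24 (n = 1/(-24) = -1/24 ≈ -0.041667)
l = -117 (l = -113 - 1*4 = -113 - 4 = -117)
x = I*√241 (x = √(-117 - 124) = √(-241) = I*√241 ≈ 15.524*I)
(x - 5*11)*n = (I*√241 - 5*11)*(-1/24) = (I*√241 - 55)*(-1/24) = (-55 + I*√241)*(-1/24) = 55/24 - I*√241/24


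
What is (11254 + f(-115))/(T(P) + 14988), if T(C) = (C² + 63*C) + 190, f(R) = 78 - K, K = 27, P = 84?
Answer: 11305/27526 ≈ 0.41070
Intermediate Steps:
f(R) = 51 (f(R) = 78 - 1*27 = 78 - 27 = 51)
T(C) = 190 + C² + 63*C
(11254 + f(-115))/(T(P) + 14988) = (11254 + 51)/((190 + 84² + 63*84) + 14988) = 11305/((190 + 7056 + 5292) + 14988) = 11305/(12538 + 14988) = 11305/27526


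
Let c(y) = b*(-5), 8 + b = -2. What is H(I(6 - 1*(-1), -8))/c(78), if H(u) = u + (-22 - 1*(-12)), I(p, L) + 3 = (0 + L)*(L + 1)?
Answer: 43/50 ≈ 0.86000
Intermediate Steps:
b = -10 (b = -8 - 2 = -10)
c(y) = 50 (c(y) = -10*(-5) = 50)
I(p, L) = -3 + L*(1 + L) (I(p, L) = -3 + (0 + L)*(L + 1) = -3 + L*(1 + L))
H(u) = -10 + u (H(u) = u + (-22 + 12) = u - 10 = -10 + u)
H(I(6 - 1*(-1), -8))/c(78) = (-10 + (-3 - 8 + (-8)²))/50 = (-10 + (-3 - 8 + 64))*(1/50) = (-10 + 53)*(1/50) = 43*(1/50) = 43/50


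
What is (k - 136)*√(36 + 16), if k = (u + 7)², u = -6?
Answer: -270*√13 ≈ -973.50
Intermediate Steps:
k = 1 (k = (-6 + 7)² = 1² = 1)
(k - 136)*√(36 + 16) = (1 - 136)*√(36 + 16) = -270*√13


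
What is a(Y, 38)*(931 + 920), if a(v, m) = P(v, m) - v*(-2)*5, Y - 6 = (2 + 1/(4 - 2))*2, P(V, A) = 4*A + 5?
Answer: 494217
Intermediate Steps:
P(V, A) = 5 + 4*A
Y = 11 (Y = 6 + (2 + 1/(4 - 2))*2 = 6 + (2 + 1/2)*2 = 6 + (2 + ½)*2 = 6 + (5/2)*2 = 6 + 5 = 11)
a(v, m) = 5 + 4*m + 10*v (a(v, m) = (5 + 4*m) - v*(-2)*5 = (5 + 4*m) - (-2*v)*5 = (5 + 4*m) - (-10)*v = (5 + 4*m) + 10*v = 5 + 4*m + 10*v)
a(Y, 38)*(931 + 920) = (5 + 4*38 + 10*11)*(931 + 920) = (5 + 152 + 110)*1851 = 267*1851 = 494217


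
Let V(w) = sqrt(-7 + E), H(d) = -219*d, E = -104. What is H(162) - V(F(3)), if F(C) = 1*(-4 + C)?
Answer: -35478 - I*sqrt(111) ≈ -35478.0 - 10.536*I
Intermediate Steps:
F(C) = -4 + C
V(w) = I*sqrt(111) (V(w) = sqrt(-7 - 104) = sqrt(-111) = I*sqrt(111))
H(162) - V(F(3)) = -219*162 - I*sqrt(111) = -35478 - I*sqrt(111)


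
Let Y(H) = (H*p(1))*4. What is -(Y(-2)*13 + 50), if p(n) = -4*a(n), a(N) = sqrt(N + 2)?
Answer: -50 - 416*sqrt(3) ≈ -770.53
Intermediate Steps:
a(N) = sqrt(2 + N)
p(n) = -4*sqrt(2 + n)
Y(H) = -16*H*sqrt(3) (Y(H) = (H*(-4*sqrt(2 + 1)))*4 = (H*(-4*sqrt(3)))*4 = -4*H*sqrt(3)*4 = -16*H*sqrt(3))
-(Y(-2)*13 + 50) = -(-16*(-2)*sqrt(3)*13 + 50) = -((32*sqrt(3))*13 + 50) = -(416*sqrt(3) + 50) = -(50 + 416*sqrt(3)) = -50 - 416*sqrt(3)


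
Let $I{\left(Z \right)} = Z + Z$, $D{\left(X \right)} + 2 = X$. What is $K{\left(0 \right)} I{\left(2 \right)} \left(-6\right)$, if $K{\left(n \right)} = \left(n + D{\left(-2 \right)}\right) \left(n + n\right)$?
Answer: $0$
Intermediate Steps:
$D{\left(X \right)} = -2 + X$
$K{\left(n \right)} = 2 n \left(-4 + n\right)$ ($K{\left(n \right)} = \left(n - 4\right) \left(n + n\right) = \left(n - 4\right) 2 n = \left(-4 + n\right) 2 n = 2 n \left(-4 + n\right)$)
$I{\left(Z \right)} = 2 Z$
$K{\left(0 \right)} I{\left(2 \right)} \left(-6\right) = 2 \cdot 0 \left(-4 + 0\right) 2 \cdot 2 \left(-6\right) = 2 \cdot 0 \left(-4\right) 4 \left(-6\right) = 0 \cdot 4 \left(-6\right) = 0 \left(-6\right) = 0$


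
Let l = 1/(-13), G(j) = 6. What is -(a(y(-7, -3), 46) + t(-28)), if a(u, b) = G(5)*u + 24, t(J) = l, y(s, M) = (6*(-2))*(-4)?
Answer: -4055/13 ≈ -311.92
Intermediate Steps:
y(s, M) = 48 (y(s, M) = -12*(-4) = 48)
l = -1/13 ≈ -0.076923
t(J) = -1/13
a(u, b) = 24 + 6*u (a(u, b) = 6*u + 24 = 24 + 6*u)
-(a(y(-7, -3), 46) + t(-28)) = -((24 + 6*48) - 1/13) = -((24 + 288) - 1/13) = -(312 - 1/13) = -1*4055/13 = -4055/13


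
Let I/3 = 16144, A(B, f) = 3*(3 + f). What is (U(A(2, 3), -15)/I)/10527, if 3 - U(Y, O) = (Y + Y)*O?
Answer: 181/169947888 ≈ 1.0650e-6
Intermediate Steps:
A(B, f) = 9 + 3*f
U(Y, O) = 3 - 2*O*Y (U(Y, O) = 3 - (Y + Y)*O = 3 - 2*Y*O = 3 - 2*O*Y)
I = 48432 (I = 3*16144 = 48432)
(U(A(2, 3), -15)/I)/10527 = ((3 - 2*(-15)*(9 + 3*3))/48432)/10527 = ((3 - 2*(-15)*(9 + 9))*(1/48432))*(1/10527) = ((3 - 2*(-15)*18)*(1/48432))*(1/10527) = ((3 + 540)*(1/48432))*(1/10527) = (543*(1/48432))*(1/10527) = (181/16144)*(1/10527) = 181/169947888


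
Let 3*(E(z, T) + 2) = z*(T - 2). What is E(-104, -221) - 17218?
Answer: -28468/3 ≈ -9489.3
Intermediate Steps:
E(z, T) = -2 + z*(-2 + T)/3 (E(z, T) = -2 + (z*(T - 2))/3 = -2 + (z*(-2 + T))/3 = -2 + z*(-2 + T)/3)
E(-104, -221) - 17218 = (-2 - ⅔*(-104) + (⅓)*(-221)*(-104)) - 17218 = (-2 + 208/3 + 22984/3) - 17218 = 23186/3 - 17218 = -28468/3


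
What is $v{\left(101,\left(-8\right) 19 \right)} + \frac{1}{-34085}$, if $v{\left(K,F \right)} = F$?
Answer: $- \frac{5180921}{34085} \approx -152.0$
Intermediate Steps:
$v{\left(101,\left(-8\right) 19 \right)} + \frac{1}{-34085} = \left(-8\right) 19 + \frac{1}{-34085} = -152 - \frac{1}{34085} = - \frac{5180921}{34085}$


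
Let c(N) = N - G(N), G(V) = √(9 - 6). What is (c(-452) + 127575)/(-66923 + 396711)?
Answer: 127123/329788 - √3/329788 ≈ 0.38546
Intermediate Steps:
G(V) = √3
c(N) = N - √3
(c(-452) + 127575)/(-66923 + 396711) = ((-452 - √3) + 127575)/(-66923 + 396711) = (127123 - √3)/329788 = (127123 - √3)*(1/329788) = 127123/329788 - √3/329788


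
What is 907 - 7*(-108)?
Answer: 1663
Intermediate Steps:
907 - 7*(-108) = 907 + 756 = 1663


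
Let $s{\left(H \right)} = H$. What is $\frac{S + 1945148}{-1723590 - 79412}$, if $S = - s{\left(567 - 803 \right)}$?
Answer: $- \frac{972692}{901501} \approx -1.079$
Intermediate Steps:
$S = 236$ ($S = - (567 - 803) = \left(-1\right) \left(-236\right) = 236$)
$\frac{S + 1945148}{-1723590 - 79412} = \frac{236 + 1945148}{-1723590 - 79412} = \frac{1945384}{-1803002} = 1945384 \left(- \frac{1}{1803002}\right) = - \frac{972692}{901501}$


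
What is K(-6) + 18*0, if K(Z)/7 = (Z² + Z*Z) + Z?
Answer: 462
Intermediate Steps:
K(Z) = 7*Z + 14*Z² (K(Z) = 7*((Z² + Z*Z) + Z) = 7*((Z² + Z²) + Z) = 7*(2*Z² + Z) = 7*(Z + 2*Z²) = 7*Z + 14*Z²)
K(-6) + 18*0 = 7*(-6)*(1 + 2*(-6)) + 18*0 = 7*(-6)*(1 - 12) + 0 = 7*(-6)*(-11) + 0 = 462 + 0 = 462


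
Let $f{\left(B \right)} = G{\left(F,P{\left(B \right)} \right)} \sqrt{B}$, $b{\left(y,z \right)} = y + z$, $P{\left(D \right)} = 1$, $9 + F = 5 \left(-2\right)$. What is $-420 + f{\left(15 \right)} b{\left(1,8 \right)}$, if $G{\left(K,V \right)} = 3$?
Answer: $-420 + 27 \sqrt{15} \approx -315.43$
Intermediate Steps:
$F = -19$ ($F = -9 + 5 \left(-2\right) = -9 - 10 = -19$)
$f{\left(B \right)} = 3 \sqrt{B}$
$-420 + f{\left(15 \right)} b{\left(1,8 \right)} = -420 + 3 \sqrt{15} \left(1 + 8\right) = -420 + 3 \sqrt{15} \cdot 9 = -420 + 27 \sqrt{15}$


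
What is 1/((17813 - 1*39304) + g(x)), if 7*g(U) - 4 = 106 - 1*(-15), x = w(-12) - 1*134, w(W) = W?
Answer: -7/150312 ≈ -4.6570e-5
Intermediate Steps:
x = -146 (x = -12 - 1*134 = -12 - 134 = -146)
g(U) = 125/7 (g(U) = 4/7 + (106 - 1*(-15))/7 = 4/7 + (106 + 15)/7 = 4/7 + (⅐)*121 = 4/7 + 121/7 = 125/7)
1/((17813 - 1*39304) + g(x)) = 1/((17813 - 1*39304) + 125/7) = 1/((17813 - 39304) + 125/7) = 1/(-21491 + 125/7) = 1/(-150312/7) = -7/150312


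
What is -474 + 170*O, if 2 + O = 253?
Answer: 42196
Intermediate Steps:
O = 251 (O = -2 + 253 = 251)
-474 + 170*O = -474 + 170*251 = -474 + 42670 = 42196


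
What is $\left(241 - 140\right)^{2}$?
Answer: $10201$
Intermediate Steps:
$\left(241 - 140\right)^{2} = 101^{2} = 10201$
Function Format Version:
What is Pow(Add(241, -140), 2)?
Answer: 10201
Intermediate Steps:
Pow(Add(241, -140), 2) = Pow(101, 2) = 10201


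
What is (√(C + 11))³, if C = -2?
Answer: 27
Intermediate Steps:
(√(C + 11))³ = (√(-2 + 11))³ = (√9)³ = 3³ = 27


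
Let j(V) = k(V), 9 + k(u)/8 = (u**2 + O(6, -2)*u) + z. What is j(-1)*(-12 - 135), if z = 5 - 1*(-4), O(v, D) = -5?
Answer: -7056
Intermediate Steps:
z = 9 (z = 5 + 4 = 9)
k(u) = -40*u + 8*u**2 (k(u) = -72 + 8*((u**2 - 5*u) + 9) = -72 + 8*(9 + u**2 - 5*u) = -72 + (72 - 40*u + 8*u**2) = -40*u + 8*u**2)
j(V) = 8*V*(-5 + V)
j(-1)*(-12 - 135) = (8*(-1)*(-5 - 1))*(-12 - 135) = (8*(-1)*(-6))*(-147) = 48*(-147) = -7056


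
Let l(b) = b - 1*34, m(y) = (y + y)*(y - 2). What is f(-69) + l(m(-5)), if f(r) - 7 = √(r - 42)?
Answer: 43 + I*√111 ≈ 43.0 + 10.536*I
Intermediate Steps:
f(r) = 7 + √(-42 + r) (f(r) = 7 + √(r - 42) = 7 + √(-42 + r))
m(y) = 2*y*(-2 + y) (m(y) = (2*y)*(-2 + y) = 2*y*(-2 + y))
l(b) = -34 + b (l(b) = b - 34 = -34 + b)
f(-69) + l(m(-5)) = (7 + √(-42 - 69)) + (-34 + 2*(-5)*(-2 - 5)) = (7 + √(-111)) + (-34 + 2*(-5)*(-7)) = (7 + I*√111) + (-34 + 70) = (7 + I*√111) + 36 = 43 + I*√111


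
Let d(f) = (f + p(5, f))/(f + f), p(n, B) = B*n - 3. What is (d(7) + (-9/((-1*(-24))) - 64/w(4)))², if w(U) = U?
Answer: 579121/3136 ≈ 184.67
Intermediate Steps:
p(n, B) = -3 + B*n
d(f) = (-3 + 6*f)/(2*f) (d(f) = (f + (-3 + f*5))/(f + f) = (f + (-3 + 5*f))/((2*f)) = (-3 + 6*f)*(1/(2*f)) = (-3 + 6*f)/(2*f))
(d(7) + (-9/((-1*(-24))) - 64/w(4)))² = ((3 - 3/2/7) + (-9/((-1*(-24))) - 64/4))² = ((3 - 3/2*⅐) + (-9/24 - 64*¼))² = ((3 - 3/14) + (-9*1/24 - 16))² = (39/14 + (-3/8 - 16))² = (39/14 - 131/8)² = (-761/56)² = 579121/3136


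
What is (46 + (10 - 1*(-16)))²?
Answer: 5184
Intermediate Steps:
(46 + (10 - 1*(-16)))² = (46 + (10 + 16))² = (46 + 26)² = 72² = 5184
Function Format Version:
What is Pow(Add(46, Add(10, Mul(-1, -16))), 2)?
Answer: 5184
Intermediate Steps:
Pow(Add(46, Add(10, Mul(-1, -16))), 2) = Pow(Add(46, Add(10, 16)), 2) = Pow(Add(46, 26), 2) = Pow(72, 2) = 5184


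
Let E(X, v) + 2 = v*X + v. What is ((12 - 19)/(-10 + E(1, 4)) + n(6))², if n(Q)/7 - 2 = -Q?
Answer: 11025/16 ≈ 689.06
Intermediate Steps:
n(Q) = 14 - 7*Q (n(Q) = 14 + 7*(-Q) = 14 - 7*Q)
E(X, v) = -2 + v + X*v (E(X, v) = -2 + (v*X + v) = -2 + (X*v + v) = -2 + (v + X*v) = -2 + v + X*v)
((12 - 19)/(-10 + E(1, 4)) + n(6))² = ((12 - 19)/(-10 + (-2 + 4 + 1*4)) + (14 - 7*6))² = (-7/(-10 + (-2 + 4 + 4)) + (14 - 42))² = (-7/(-10 + 6) - 28)² = (-7/(-4) - 28)² = (-7*(-¼) - 28)² = (7/4 - 28)² = (-105/4)² = 11025/16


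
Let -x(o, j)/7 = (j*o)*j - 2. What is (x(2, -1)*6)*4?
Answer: 0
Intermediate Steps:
x(o, j) = 14 - 7*o*j² (x(o, j) = -7*((j*o)*j - 2) = -7*(o*j² - 2) = -7*(-2 + o*j²) = 14 - 7*o*j²)
(x(2, -1)*6)*4 = ((14 - 7*2*(-1)²)*6)*4 = ((14 - 7*2*1)*6)*4 = ((14 - 14)*6)*4 = (0*6)*4 = 0*4 = 0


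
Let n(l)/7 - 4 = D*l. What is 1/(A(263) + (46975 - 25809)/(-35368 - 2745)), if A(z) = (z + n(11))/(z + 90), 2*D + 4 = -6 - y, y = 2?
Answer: -13453889/13988921 ≈ -0.96175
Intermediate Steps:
D = -6 (D = -2 + (-6 - 1*2)/2 = -2 + (-6 - 2)/2 = -2 + (1/2)*(-8) = -2 - 4 = -6)
n(l) = 28 - 42*l (n(l) = 28 + 7*(-6*l) = 28 - 42*l)
A(z) = (-434 + z)/(90 + z) (A(z) = (z + (28 - 42*11))/(z + 90) = (z + (28 - 462))/(90 + z) = (z - 434)/(90 + z) = (-434 + z)/(90 + z))
1/(A(263) + (46975 - 25809)/(-35368 - 2745)) = 1/((-434 + 263)/(90 + 263) + (46975 - 25809)/(-35368 - 2745)) = 1/(-171/353 + 21166/(-38113)) = 1/((1/353)*(-171) + 21166*(-1/38113)) = 1/(-171/353 - 21166/38113) = 1/(-13988921/13453889) = -13453889/13988921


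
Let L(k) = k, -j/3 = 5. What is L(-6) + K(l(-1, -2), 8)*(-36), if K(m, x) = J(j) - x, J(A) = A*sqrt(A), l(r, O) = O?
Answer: 282 + 540*I*sqrt(15) ≈ 282.0 + 2091.4*I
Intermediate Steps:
j = -15 (j = -3*5 = -15)
J(A) = A**(3/2)
K(m, x) = -x - 15*I*sqrt(15) (K(m, x) = (-15)**(3/2) - x = -15*I*sqrt(15) - x = -x - 15*I*sqrt(15))
L(-6) + K(l(-1, -2), 8)*(-36) = -6 + (-1*8 - 15*I*sqrt(15))*(-36) = -6 + (-8 - 15*I*sqrt(15))*(-36) = -6 + (288 + 540*I*sqrt(15)) = 282 + 540*I*sqrt(15)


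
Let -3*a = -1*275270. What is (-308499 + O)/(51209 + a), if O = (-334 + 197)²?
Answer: -124170/61271 ≈ -2.0266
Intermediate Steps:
a = 275270/3 (a = -(-1)*275270/3 = -⅓*(-275270) = 275270/3 ≈ 91757.)
O = 18769 (O = (-137)² = 18769)
(-308499 + O)/(51209 + a) = (-308499 + 18769)/(51209 + 275270/3) = -289730/428897/3 = -289730*3/428897 = -124170/61271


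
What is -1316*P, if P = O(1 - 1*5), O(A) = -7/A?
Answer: -2303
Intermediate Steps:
P = 7/4 (P = -7/(1 - 1*5) = -7/(1 - 5) = -7/(-4) = -7*(-¼) = 7/4 ≈ 1.7500)
-1316*P = -1316*7/4 = -2303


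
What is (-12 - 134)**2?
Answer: 21316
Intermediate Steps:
(-12 - 134)**2 = (-146)**2 = 21316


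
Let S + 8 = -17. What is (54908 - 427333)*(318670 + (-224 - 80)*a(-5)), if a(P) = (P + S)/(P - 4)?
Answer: -354909852250/3 ≈ -1.1830e+11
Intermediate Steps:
S = -25 (S = -8 - 17 = -25)
a(P) = (-25 + P)/(-4 + P) (a(P) = (P - 25)/(P - 4) = (-25 + P)/(-4 + P))
(54908 - 427333)*(318670 + (-224 - 80)*a(-5)) = (54908 - 427333)*(318670 + (-224 - 80)*((-25 - 5)/(-4 - 5))) = -372425*(318670 - 304*(-30)/(-9)) = -372425*(318670 - (-304)*(-30)/9) = -372425*(318670 - 304*10/3) = -372425*(318670 - 3040/3) = -372425*952970/3 = -354909852250/3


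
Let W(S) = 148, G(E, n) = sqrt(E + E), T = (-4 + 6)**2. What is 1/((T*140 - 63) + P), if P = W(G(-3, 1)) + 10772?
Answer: 1/11417 ≈ 8.7589e-5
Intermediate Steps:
T = 4 (T = 2**2 = 4)
G(E, n) = sqrt(2)*sqrt(E) (G(E, n) = sqrt(2*E) = sqrt(2)*sqrt(E))
P = 10920 (P = 148 + 10772 = 10920)
1/((T*140 - 63) + P) = 1/((4*140 - 63) + 10920) = 1/((560 - 63) + 10920) = 1/(497 + 10920) = 1/11417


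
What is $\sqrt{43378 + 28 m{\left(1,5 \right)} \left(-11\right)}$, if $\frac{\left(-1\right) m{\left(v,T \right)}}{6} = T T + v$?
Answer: $\sqrt{91426} \approx 302.37$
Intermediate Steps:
$m{\left(v,T \right)} = - 6 v - 6 T^{2}$ ($m{\left(v,T \right)} = - 6 \left(T T + v\right) = - 6 \left(T^{2} + v\right) = - 6 \left(v + T^{2}\right) = - 6 v - 6 T^{2}$)
$\sqrt{43378 + 28 m{\left(1,5 \right)} \left(-11\right)} = \sqrt{43378 + 28 \left(\left(-6\right) 1 - 6 \cdot 5^{2}\right) \left(-11\right)} = \sqrt{43378 + 28 \left(-6 - 150\right) \left(-11\right)} = \sqrt{43378 + 28 \left(-156\right) \left(-11\right)} = \sqrt{43378 - -48048} = \sqrt{43378 + 48048} = \sqrt{91426}$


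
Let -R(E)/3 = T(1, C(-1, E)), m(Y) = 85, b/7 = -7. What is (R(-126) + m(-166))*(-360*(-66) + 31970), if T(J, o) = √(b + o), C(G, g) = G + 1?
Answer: 4737050 - 1170330*I ≈ 4.737e+6 - 1.1703e+6*I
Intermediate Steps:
b = -49 (b = 7*(-7) = -49)
C(G, g) = 1 + G
T(J, o) = √(-49 + o)
R(E) = -21*I (R(E) = -3*√(-49 + (1 - 1)) = -3*√(-49 + 0) = -21*I)
(R(-126) + m(-166))*(-360*(-66) + 31970) = (-21*I + 85)*(-360*(-66) + 31970) = (85 - 21*I)*(23760 + 31970) = (85 - 21*I)*55730 = 4737050 - 1170330*I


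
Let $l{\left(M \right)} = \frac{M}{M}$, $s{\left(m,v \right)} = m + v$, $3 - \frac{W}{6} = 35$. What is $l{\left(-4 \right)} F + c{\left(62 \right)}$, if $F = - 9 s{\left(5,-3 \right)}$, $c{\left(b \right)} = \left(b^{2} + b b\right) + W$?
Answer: $7478$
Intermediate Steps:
$W = -192$ ($W = 18 - 210 = -192$)
$l{\left(M \right)} = 1$
$c{\left(b \right)} = -192 + 2 b^{2}$ ($c{\left(b \right)} = \left(b^{2} + b b\right) - 192 = \left(b^{2} + b^{2}\right) - 192 = 2 b^{2} - 192 = -192 + 2 b^{2}$)
$F = -18$ ($F = - 9 \left(5 - 3\right) = \left(-9\right) 2 = -18$)
$l{\left(-4 \right)} F + c{\left(62 \right)} = 1 \left(-18\right) - \left(192 - 2 \cdot 62^{2}\right) = -18 + \left(-192 + 2 \cdot 3844\right) = -18 + \left(-192 + 7688\right) = -18 + 7496 = 7478$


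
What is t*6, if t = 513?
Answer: 3078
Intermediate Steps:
t*6 = 513*6 = 3078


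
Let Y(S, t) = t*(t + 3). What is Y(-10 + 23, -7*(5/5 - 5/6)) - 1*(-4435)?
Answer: 159583/36 ≈ 4432.9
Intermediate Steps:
Y(S, t) = t*(3 + t)
Y(-10 + 23, -7*(5/5 - 5/6)) - 1*(-4435) = (-7*(5/5 - 5/6))*(3 - 7*(5/5 - 5/6)) - 1*(-4435) = (-7*(5*(⅕) - 5*⅙))*(3 - 7*(5*(⅕) - 5*⅙)) + 4435 = (-7*(1 - ⅚))*(3 - 7*(1 - ⅚)) + 4435 = (-7*⅙)*(3 - 7*⅙) + 4435 = -7*(3 - 7/6)/6 + 4435 = -7/6*11/6 + 4435 = -77/36 + 4435 = 159583/36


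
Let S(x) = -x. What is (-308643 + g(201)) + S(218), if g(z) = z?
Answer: -308660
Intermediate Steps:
(-308643 + g(201)) + S(218) = (-308643 + 201) - 1*218 = -308442 - 218 = -308660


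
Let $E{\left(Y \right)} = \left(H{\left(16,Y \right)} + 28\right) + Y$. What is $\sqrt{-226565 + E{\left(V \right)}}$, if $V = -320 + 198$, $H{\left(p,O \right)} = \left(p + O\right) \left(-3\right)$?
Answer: $3 i \sqrt{25149} \approx 475.75 i$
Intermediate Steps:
$H{\left(p,O \right)} = - 3 O - 3 p$ ($H{\left(p,O \right)} = \left(O + p\right) \left(-3\right) = - 3 O - 3 p$)
$V = -122$
$E{\left(Y \right)} = -20 - 2 Y$ ($E{\left(Y \right)} = \left(\left(- 3 Y - 48\right) + 28\right) + Y = \left(\left(-48 - 3 Y\right) + 28\right) + Y = \left(-20 - 3 Y\right) + Y = -20 - 2 Y$)
$\sqrt{-226565 + E{\left(V \right)}} = \sqrt{-226565 - -224} = \sqrt{-226565 + \left(-20 + 244\right)} = \sqrt{-226565 + 224} = \sqrt{-226341} = 3 i \sqrt{25149}$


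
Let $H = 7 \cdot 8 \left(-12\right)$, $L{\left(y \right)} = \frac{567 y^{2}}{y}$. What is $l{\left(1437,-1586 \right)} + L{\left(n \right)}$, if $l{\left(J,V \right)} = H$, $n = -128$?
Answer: $-73248$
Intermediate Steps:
$L{\left(y \right)} = 567 y$
$H = -672$ ($H = 56 \left(-12\right) = -672$)
$l{\left(J,V \right)} = -672$
$l{\left(1437,-1586 \right)} + L{\left(n \right)} = -672 + 567 \left(-128\right) = -672 - 72576 = -73248$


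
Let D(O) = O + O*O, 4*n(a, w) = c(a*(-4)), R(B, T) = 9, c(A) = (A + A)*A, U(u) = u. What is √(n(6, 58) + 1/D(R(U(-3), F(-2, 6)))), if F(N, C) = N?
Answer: 161*√10/30 ≈ 16.971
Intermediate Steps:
c(A) = 2*A² (c(A) = (2*A)*A = 2*A²)
n(a, w) = 8*a² (n(a, w) = (2*(a*(-4))²)/4 = (2*(-4*a)²)/4 = (2*(16*a²))/4 = (32*a²)/4 = 8*a²)
D(O) = O + O²
√(n(6, 58) + 1/D(R(U(-3), F(-2, 6)))) = √(8*6² + 1/(9*(1 + 9))) = √(8*36 + 1/(9*10)) = √(288 + 1/90) = √(25921/90) = 161*√10/30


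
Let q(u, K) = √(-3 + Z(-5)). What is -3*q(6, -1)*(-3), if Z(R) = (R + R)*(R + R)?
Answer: 9*√97 ≈ 88.640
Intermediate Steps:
Z(R) = 4*R² (Z(R) = (2*R)*(2*R) = 4*R²)
q(u, K) = √97 (q(u, K) = √(-3 + 4*(-5)²) = √(-3 + 4*25) = √(-3 + 100) = √97)
-3*q(6, -1)*(-3) = -3*√97*(-3) = 9*√97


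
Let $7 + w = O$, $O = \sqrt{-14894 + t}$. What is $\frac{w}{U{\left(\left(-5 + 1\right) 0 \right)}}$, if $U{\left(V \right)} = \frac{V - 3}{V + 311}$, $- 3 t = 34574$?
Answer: $\frac{2177}{3} - \frac{622 i \sqrt{59442}}{9} \approx 725.67 - 16850.0 i$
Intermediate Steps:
$t = - \frac{34574}{3}$ ($t = \left(- \frac{1}{3}\right) 34574 = - \frac{34574}{3} \approx -11525.0$)
$O = \frac{2 i \sqrt{59442}}{3}$ ($O = \sqrt{-14894 - \frac{34574}{3}} = \sqrt{- \frac{79256}{3}} = \frac{2 i \sqrt{59442}}{3} \approx 162.54 i$)
$w = -7 + \frac{2 i \sqrt{59442}}{3} \approx -7.0 + 162.54 i$
$U{\left(V \right)} = \frac{-3 + V}{311 + V}$
$\frac{w}{U{\left(\left(-5 + 1\right) 0 \right)}} = \frac{-7 + \frac{2 i \sqrt{59442}}{3}}{\frac{1}{311 + \left(-5 + 1\right) 0} \left(-3 + \left(-5 + 1\right) 0\right)} = \frac{-7 + \frac{2 i \sqrt{59442}}{3}}{\frac{1}{311 - 0} \left(-3 - 0\right)} = \frac{-7 + \frac{2 i \sqrt{59442}}{3}}{\frac{1}{311 + 0} \left(-3 + 0\right)} = \frac{-7 + \frac{2 i \sqrt{59442}}{3}}{\frac{1}{311} \left(-3\right)} = \frac{-7 + \frac{2 i \sqrt{59442}}{3}}{- \frac{3}{311}} = \left(-7 + \frac{2 i \sqrt{59442}}{3}\right) \left(- \frac{311}{3}\right) = \frac{2177}{3} - \frac{622 i \sqrt{59442}}{9}$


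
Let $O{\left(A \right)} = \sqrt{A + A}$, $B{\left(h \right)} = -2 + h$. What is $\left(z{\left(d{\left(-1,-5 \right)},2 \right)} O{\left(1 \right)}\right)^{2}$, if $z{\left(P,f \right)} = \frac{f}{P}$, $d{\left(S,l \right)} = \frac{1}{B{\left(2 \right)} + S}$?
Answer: $8$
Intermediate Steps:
$d{\left(S,l \right)} = \frac{1}{S}$ ($d{\left(S,l \right)} = \frac{1}{\left(-2 + 2\right) + S} = \frac{1}{0 + S} = \frac{1}{S}$)
$O{\left(A \right)} = \sqrt{2} \sqrt{A}$ ($O{\left(A \right)} = \sqrt{2 A} = \sqrt{2} \sqrt{A}$)
$\left(z{\left(d{\left(-1,-5 \right)},2 \right)} O{\left(1 \right)}\right)^{2} = \left(\frac{2}{\frac{1}{-1}} \sqrt{2} \sqrt{1}\right)^{2} = \left(\frac{2}{-1} \sqrt{2} \cdot 1\right)^{2} = \left(2 \left(-1\right) \sqrt{2}\right)^{2} = \left(- 2 \sqrt{2}\right)^{2} = 8$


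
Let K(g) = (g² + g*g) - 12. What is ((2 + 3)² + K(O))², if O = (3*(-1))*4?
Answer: 90601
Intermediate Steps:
O = -12 (O = -3*4 = -12)
K(g) = -12 + 2*g² (K(g) = (g² + g²) - 12 = 2*g² - 12 = -12 + 2*g²)
((2 + 3)² + K(O))² = ((2 + 3)² + (-12 + 2*(-12)²))² = (5² + (-12 + 2*144))² = (25 + (-12 + 288))² = (25 + 276)² = 301² = 90601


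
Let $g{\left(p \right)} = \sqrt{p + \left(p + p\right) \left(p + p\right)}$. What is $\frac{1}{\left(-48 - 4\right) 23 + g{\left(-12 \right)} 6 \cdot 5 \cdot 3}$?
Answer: $\frac{299}{784496} + \frac{45 \sqrt{141}}{784496} \approx 0.0010623$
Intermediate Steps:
$g{\left(p \right)} = \sqrt{p + 4 p^{2}}$ ($g{\left(p \right)} = \sqrt{p + 2 p 2 p} = \sqrt{p + 4 p^{2}}$)
$\frac{1}{\left(-48 - 4\right) 23 + g{\left(-12 \right)} 6 \cdot 5 \cdot 3} = \frac{1}{\left(-48 - 4\right) 23 + \sqrt{- 12 \left(1 + 4 \left(-12\right)\right)} 6 \cdot 5 \cdot 3} = \frac{1}{\left(-52\right) 23 + \sqrt{- 12 \left(1 - 48\right)} 30 \cdot 3} = \frac{1}{-1196 + \sqrt{\left(-12\right) \left(-47\right)} 90} = \frac{1}{-1196 + \sqrt{564} \cdot 90} = \frac{1}{-1196 + 2 \sqrt{141} \cdot 90} = \frac{1}{-1196 + 180 \sqrt{141}}$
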